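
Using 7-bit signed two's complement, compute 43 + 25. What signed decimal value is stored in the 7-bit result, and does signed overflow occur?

-60; overflow

43 → 0101011
25 → 0011001
  0101011
+ 0011001
= 1000100
Result 1000100: MSB = 1 → 68 − 128 = -60.
Both addends are non-negative but the stored result is negative: signed overflow. The true value 43 + 25 = 68 lies outside [-64, 63].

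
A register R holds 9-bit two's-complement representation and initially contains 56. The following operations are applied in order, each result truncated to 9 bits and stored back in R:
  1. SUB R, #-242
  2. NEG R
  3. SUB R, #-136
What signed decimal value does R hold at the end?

Start: R = 56 = 000111000.
R = 56 − (-242) = 298; wraps to -214 = 100101010
R = −(-214) = 214 = 011010110
R = 214 − (-136) = 350; wraps to -162 = 101011110

-162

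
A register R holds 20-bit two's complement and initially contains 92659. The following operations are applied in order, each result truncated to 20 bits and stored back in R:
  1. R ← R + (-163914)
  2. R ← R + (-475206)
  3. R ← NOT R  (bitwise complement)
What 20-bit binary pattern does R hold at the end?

Start: R = 92659 = 00010110100111110011.
R = 92659 + (-163914) = -71255 = 11101110100110101001
R = -71255 + (-475206) = -546461; wraps to 502115 = 01111010100101100011
R = NOT 01111010100101100011 = 10000101011010011100 = -502116

10000101011010011100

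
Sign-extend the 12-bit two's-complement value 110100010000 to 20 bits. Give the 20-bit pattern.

MSB of 110100010000 is 1; replicate it into the new high bits.
11111111|110100010000 → 11111111110100010000 (still -752).

11111111110100010000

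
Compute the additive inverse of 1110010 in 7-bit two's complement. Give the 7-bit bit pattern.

0001110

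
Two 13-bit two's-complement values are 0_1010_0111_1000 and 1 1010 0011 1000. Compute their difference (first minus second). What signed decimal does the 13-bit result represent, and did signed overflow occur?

-4032; overflow

0_1010_0111_1000 → 0101001111000 = 2680 (signed)
1 1010 0011 1000 → 1101000111000 = -1480 (signed)
Subtract via negate-and-add: invert 1101000111000 + 1 = 0010111001000 (i.e. 1480).
  0101001111000
+ 0010111001000
= 1000001000000
Result 1000001000000: MSB = 1 → 4160 − 8192 = -4032.
Both addends (after negating the subtrahend) are non-negative but the stored result is negative: signed overflow. The true value 2680 − (-1480) = 4160 lies outside [-4096, 4095].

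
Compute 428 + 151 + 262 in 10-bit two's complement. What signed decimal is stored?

-183

428 + 151 = 579 → wraps to -445 (1001000011)
-445 + 262 = -183 (1101001001)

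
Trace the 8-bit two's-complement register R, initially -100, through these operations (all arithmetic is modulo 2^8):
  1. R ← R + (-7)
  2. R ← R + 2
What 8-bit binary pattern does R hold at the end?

Start: R = -100 = 10011100.
R = -100 + (-7) = -107 = 10010101
R = -107 + 2 = -105 = 10010111

10010111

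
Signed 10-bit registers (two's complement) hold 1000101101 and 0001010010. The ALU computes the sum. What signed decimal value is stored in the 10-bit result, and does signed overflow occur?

-385; no overflow

1000101101 = -467 (signed)
0001010010 = 82 (signed)
  1000101101
+ 0001010010
= 1001111111
Result 1001111111: MSB = 1 → 639 − 1024 = -385.
Addends have opposite signs, so signed overflow cannot occur.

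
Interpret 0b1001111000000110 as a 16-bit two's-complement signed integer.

-25082

MSB is 1, so the value is negative.
Invert: 0110000111111001. Add 1: 0110000111111010 = 25082. So the value is −25082.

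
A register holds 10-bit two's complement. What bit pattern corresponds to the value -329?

1010110111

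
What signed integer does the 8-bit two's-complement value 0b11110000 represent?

MSB is 1, so the value is negative.
Unsigned reading: 240. Subtract 2^8 = 256: 240 − 256 = -16.

-16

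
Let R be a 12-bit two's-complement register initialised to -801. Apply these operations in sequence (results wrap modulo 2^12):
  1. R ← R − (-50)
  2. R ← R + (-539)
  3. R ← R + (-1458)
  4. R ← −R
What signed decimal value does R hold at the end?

Start: R = -801 = 110011011111.
R = -801 − (-50) = -751 = 110100010001
R = -751 + (-539) = -1290 = 101011110110
R = -1290 + (-1458) = -2748; wraps to 1348 = 010101000100
R = −(1348) = -1348 = 101010111100

-1348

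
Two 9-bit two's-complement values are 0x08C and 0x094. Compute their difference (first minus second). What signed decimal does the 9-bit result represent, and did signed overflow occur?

0x08C = 010001100 = 140 (signed)
0x094 = 010010100 = 148 (signed)
Subtract via negate-and-add: invert 010010100 + 1 = 101101100 (i.e. -148).
  010001100
+ 101101100
= 111111000
Result 111111000: MSB = 1 → 504 − 512 = -8.
Addends (after negating the subtrahend) have opposite signs, so signed overflow cannot occur.

-8; no overflow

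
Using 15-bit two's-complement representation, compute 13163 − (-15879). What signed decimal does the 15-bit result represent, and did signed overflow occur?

13163 → 011001101101011
-15879 → 100000111111001
Subtract via negate-and-add: invert 100000111111001 + 1 = 011111000000111 (i.e. 15879).
  011001101101011
+ 011111000000111
= 111000101110010
Result 111000101110010: MSB = 1 → 29042 − 32768 = -3726.
Both addends (after negating the subtrahend) are non-negative but the stored result is negative: signed overflow. The true value 13163 − (-15879) = 29042 lies outside [-16384, 16383].

-3726; overflow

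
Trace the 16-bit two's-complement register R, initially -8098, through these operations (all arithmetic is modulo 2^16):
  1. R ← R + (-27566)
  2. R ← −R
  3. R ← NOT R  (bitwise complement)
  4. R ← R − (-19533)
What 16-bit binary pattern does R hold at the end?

1100000011111100

Start: R = -8098 = 1110000001011110.
R = -8098 + (-27566) = -35664; wraps to 29872 = 0111010010110000
R = −(29872) = -29872 = 1000101101010000
R = NOT 1000101101010000 = 0111010010101111 = 29871
R = 29871 − (-19533) = 49404; wraps to -16132 = 1100000011111100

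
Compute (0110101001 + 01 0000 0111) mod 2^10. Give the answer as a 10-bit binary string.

  0110101001
+ 0100000111
= 1010110000

1010110000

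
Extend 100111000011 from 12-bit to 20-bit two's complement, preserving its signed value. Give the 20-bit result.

MSB of 100111000011 is 1; replicate it into the new high bits.
11111111|100111000011 → 11111111100111000011 (still -1597).

11111111100111000011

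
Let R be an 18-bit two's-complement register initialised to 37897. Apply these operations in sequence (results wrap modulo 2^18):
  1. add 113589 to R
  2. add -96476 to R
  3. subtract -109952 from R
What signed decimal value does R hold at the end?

Start: R = 37897 = 001001010000001001.
R = 37897 + 113589 = 151486; wraps to -110658 = 100100111110111110
R = -110658 + (-96476) = -207134; wraps to 55010 = 001101011011100010
R = 55010 − (-109952) = 164962; wraps to -97182 = 101000010001100010

-97182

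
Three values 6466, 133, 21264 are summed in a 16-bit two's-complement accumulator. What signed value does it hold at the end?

27863

6466 + 133 = 6599 (0001100111000111)
6599 + 21264 = 27863 (0110110011010111)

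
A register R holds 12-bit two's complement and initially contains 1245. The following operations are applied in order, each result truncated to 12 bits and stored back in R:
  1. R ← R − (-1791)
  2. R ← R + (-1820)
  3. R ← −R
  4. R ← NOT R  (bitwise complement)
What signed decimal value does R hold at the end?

1215

Start: R = 1245 = 010011011101.
R = 1245 − (-1791) = 3036; wraps to -1060 = 101111011100
R = -1060 + (-1820) = -2880; wraps to 1216 = 010011000000
R = −(1216) = -1216 = 101101000000
R = NOT 101101000000 = 010010111111 = 1215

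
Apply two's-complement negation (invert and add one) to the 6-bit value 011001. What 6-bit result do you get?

100111

Invert: 100110. Add 1: 100111.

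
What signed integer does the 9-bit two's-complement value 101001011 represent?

-181

MSB is 1, so the value is negative.
Unsigned reading: 331. Subtract 2^9 = 512: 331 − 512 = -181.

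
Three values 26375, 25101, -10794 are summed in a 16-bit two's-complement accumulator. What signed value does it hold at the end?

26375 + 25101 = 51476 → wraps to -14060 (1100100100010100)
-14060 + (-10794) = -24854 (1001111011101010)

-24854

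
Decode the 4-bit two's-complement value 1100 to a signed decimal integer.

-4

MSB is 1, so the value is negative.
Invert: 0011. Add 1: 0100 = 4. So the value is −4.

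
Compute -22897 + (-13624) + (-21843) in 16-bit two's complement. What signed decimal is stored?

7172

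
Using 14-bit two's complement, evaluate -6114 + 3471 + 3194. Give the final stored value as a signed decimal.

-6114 + 3471 = -2643 (11010110101101)
-2643 + 3194 = 551 (00001000100111)

551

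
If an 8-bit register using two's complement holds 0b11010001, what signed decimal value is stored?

-47

MSB is 1, so the value is negative.
Invert: 00101110. Add 1: 00101111 = 47. So the value is −47.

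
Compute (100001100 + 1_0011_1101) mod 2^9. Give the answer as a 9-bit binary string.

  100001100
+ 100111101
= 001001001  (discard carry-out 1)

001001001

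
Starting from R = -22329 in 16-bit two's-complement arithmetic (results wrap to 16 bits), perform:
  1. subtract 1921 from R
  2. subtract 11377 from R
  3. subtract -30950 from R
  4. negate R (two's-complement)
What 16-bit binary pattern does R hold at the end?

0001001001000101

Start: R = -22329 = 1010100011000111.
R = -22329 − 1921 = -24250 = 1010000101000110
R = -24250 − 11377 = -35627; wraps to 29909 = 0111010011010101
R = 29909 − (-30950) = 60859; wraps to -4677 = 1110110110111011
R = −(-4677) = 4677 = 0001001001000101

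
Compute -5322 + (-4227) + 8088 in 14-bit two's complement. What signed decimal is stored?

-1461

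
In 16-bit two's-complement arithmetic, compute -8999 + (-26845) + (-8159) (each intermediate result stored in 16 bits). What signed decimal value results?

21533

-8999 + (-26845) = -35844 → wraps to 29692 (0111001111111100)
29692 + (-8159) = 21533 (0101010000011101)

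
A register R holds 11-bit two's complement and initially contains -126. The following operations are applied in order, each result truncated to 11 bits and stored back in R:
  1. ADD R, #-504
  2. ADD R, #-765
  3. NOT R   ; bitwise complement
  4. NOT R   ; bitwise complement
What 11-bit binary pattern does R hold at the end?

Start: R = -126 = 11110000010.
R = -126 + (-504) = -630 = 10110001010
R = -630 + (-765) = -1395; wraps to 653 = 01010001101
R = NOT 01010001101 = 10101110010 = -654
R = NOT 10101110010 = 01010001101 = 653

01010001101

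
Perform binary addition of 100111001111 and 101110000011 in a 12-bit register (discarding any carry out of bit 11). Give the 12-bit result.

  100111001111
+ 101110000011
= 010101010010  (discard carry-out 1)

010101010010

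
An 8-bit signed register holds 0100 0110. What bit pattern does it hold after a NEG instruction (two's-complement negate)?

10111010

Invert: 10111001. Add 1: 10111010.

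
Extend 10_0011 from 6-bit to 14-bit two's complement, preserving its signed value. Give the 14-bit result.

11111111100011

MSB of 100011 is 1; replicate it into the new high bits.
11111111|100011 → 11111111100011 (still -29).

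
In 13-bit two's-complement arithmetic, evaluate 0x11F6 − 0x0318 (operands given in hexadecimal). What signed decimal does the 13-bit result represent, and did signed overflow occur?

0x11F6 = 1000111110110 = -3594 (signed)
0x0318 = 0001100011000 = 792 (signed)
Subtract via negate-and-add: invert 0001100011000 + 1 = 1110011101000 (i.e. -792).
  1000111110110
+ 1110011101000
= 0111011011110  (discard carry-out 1)
Result 0111011011110: MSB = 0 → value 3806.
Both addends (after negating the subtrahend) are negative but the stored result is non-negative: signed overflow. The true value -3594 − 792 = -4386 lies outside [-4096, 4095].

3806; overflow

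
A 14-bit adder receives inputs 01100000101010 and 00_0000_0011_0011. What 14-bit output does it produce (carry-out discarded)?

  01100000101010
+ 00000000110011
= 01100001011101

01100001011101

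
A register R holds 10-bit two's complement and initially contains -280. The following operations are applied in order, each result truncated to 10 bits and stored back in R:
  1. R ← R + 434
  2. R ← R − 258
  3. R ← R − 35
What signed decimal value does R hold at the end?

Start: R = -280 = 1011101000.
R = -280 + 434 = 154 = 0010011010
R = 154 − 258 = -104 = 1110011000
R = -104 − 35 = -139 = 1101110101

-139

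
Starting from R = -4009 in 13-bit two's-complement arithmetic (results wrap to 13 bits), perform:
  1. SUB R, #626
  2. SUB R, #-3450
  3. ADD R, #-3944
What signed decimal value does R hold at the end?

3063

Start: R = -4009 = 1000001010111.
R = -4009 − 626 = -4635; wraps to 3557 = 0110111100101
R = 3557 − (-3450) = 7007; wraps to -1185 = 1101101011111
R = -1185 + (-3944) = -5129; wraps to 3063 = 0101111110111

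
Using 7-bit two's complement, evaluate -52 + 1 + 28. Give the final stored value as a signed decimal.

-52 + 1 = -51 (1001101)
-51 + 28 = -23 (1101001)

-23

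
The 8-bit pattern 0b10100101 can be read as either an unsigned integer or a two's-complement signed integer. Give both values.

Unsigned: 10100101 = 165.
Signed: MSB=1 → 165 − 256 = -91.

unsigned = 165, signed = -91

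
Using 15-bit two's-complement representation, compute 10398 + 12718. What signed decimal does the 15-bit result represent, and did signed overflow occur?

-9652; overflow

10398 → 010100010011110
12718 → 011000110101110
  010100010011110
+ 011000110101110
= 101101001001100
Result 101101001001100: MSB = 1 → 23116 − 32768 = -9652.
Both addends are non-negative but the stored result is negative: signed overflow. The true value 10398 + 12718 = 23116 lies outside [-16384, 16383].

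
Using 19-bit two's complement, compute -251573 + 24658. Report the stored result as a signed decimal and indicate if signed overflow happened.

-226915; no overflow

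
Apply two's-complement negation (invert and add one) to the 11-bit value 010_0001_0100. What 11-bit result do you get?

Invert: 10111101011. Add 1: 10111101100.
Check: 01000010100 = 532, 10111101100 = -532.

10111101100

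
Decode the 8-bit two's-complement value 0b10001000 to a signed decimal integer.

MSB is 1, so the value is negative.
Invert: 01110111. Add 1: 01111000 = 120. So the value is −120.

-120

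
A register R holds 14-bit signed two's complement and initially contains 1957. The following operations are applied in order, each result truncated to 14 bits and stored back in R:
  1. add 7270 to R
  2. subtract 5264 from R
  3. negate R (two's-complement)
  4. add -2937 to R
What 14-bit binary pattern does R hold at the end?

10010100001100

Start: R = 1957 = 00011110100101.
R = 1957 + 7270 = 9227; wraps to -7157 = 10010000001011
R = -7157 − 5264 = -12421; wraps to 3963 = 00111101111011
R = −(3963) = -3963 = 11000010000101
R = -3963 + (-2937) = -6900 = 10010100001100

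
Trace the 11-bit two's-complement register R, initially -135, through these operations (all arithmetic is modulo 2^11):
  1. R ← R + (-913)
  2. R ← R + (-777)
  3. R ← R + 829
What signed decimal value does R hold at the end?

Start: R = -135 = 11101111001.
R = -135 + (-913) = -1048; wraps to 1000 = 01111101000
R = 1000 + (-777) = 223 = 00011011111
R = 223 + 829 = 1052; wraps to -996 = 10000011100

-996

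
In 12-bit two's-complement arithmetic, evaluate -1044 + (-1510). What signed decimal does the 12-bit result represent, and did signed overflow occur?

1542; overflow

-1044 → 101111101100
-1510 → 101000011010
  101111101100
+ 101000011010
= 011000000110  (discard carry-out 1)
Result 011000000110: MSB = 0 → value 1542.
Both addends are negative but the stored result is non-negative: signed overflow. The true value -1044 + (-1510) = -2554 lies outside [-2048, 2047].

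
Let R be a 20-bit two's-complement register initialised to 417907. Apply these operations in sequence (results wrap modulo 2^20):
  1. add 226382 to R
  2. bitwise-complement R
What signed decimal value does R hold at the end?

Start: R = 417907 = 01100110000001110011.
R = 417907 + 226382 = 644289; wraps to -404287 = 10011101010011000001
R = NOT 10011101010011000001 = 01100010101100111110 = 404286

404286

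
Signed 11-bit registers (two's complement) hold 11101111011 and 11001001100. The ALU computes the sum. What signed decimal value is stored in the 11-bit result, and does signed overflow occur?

11101111011 = -133 (signed)
11001001100 = -436 (signed)
  11101111011
+ 11001001100
= 10111000111  (discard carry-out 1)
Result 10111000111: MSB = 1 → 1479 − 2048 = -569.
Both addends are negative and so is the stored result: no signed overflow.

-569; no overflow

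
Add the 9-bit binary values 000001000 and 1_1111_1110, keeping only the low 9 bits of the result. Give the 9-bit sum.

  000001000
+ 111111110
= 000000110  (discard carry-out 1)

000000110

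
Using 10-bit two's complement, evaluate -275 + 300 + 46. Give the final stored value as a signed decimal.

-275 + 300 = 25 (0000011001)
25 + 46 = 71 (0001000111)

71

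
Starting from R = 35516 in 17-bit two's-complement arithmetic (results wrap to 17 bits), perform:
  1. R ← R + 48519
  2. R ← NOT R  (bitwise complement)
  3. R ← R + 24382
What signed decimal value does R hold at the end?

Start: R = 35516 = 01000101010111100.
R = 35516 + 48519 = 84035; wraps to -47037 = 10100100001000011
R = NOT 10100100001000011 = 01011011110111100 = 47036
R = 47036 + 24382 = 71418; wraps to -59654 = 10001011011111010

-59654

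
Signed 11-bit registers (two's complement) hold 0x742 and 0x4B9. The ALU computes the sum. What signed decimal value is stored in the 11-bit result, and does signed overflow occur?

0x742 = 11101000010 = -190 (signed)
0x4B9 = 10010111001 = -839 (signed)
  11101000010
+ 10010111001
= 01111111011  (discard carry-out 1)
Result 01111111011: MSB = 0 → value 1019.
Both addends are negative but the stored result is non-negative: signed overflow. The true value -190 + (-839) = -1029 lies outside [-1024, 1023].

1019; overflow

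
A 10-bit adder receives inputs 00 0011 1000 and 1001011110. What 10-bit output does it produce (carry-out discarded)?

  0000111000
+ 1001011110
= 1010010110

1010010110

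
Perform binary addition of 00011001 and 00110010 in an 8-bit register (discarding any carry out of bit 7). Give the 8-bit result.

01001011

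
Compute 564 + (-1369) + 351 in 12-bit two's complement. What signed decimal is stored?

564 + (-1369) = -805 (110011011011)
-805 + 351 = -454 (111000111010)

-454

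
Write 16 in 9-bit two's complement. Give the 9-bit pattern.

16 is non-negative, so write it directly in 9 bits: 000010000.

000010000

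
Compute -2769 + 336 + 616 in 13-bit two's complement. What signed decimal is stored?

-1817

-2769 + 336 = -2433 (1011001111111)
-2433 + 616 = -1817 (1100011100111)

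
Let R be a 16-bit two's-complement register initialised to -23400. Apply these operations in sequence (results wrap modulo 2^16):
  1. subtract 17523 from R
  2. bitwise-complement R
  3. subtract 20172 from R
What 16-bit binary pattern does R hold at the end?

Start: R = -23400 = 1010010010011000.
R = -23400 − 17523 = -40923; wraps to 24613 = 0110000000100101
R = NOT 0110000000100101 = 1001111111011010 = -24614
R = -24614 − 20172 = -44786; wraps to 20750 = 0101000100001110

0101000100001110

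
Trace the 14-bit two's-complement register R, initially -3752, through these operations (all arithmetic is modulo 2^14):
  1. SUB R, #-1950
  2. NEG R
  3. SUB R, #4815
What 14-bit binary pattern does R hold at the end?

Start: R = -3752 = 11000101011000.
R = -3752 − (-1950) = -1802 = 11100011110110
R = −(-1802) = 1802 = 00011100001010
R = 1802 − 4815 = -3013 = 11010000111011

11010000111011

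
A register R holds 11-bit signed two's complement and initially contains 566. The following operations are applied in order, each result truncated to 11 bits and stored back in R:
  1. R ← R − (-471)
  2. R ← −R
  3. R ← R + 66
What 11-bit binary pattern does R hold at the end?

10000110101

Start: R = 566 = 01000110110.
R = 566 − (-471) = 1037; wraps to -1011 = 10000001101
R = −(-1011) = 1011 = 01111110011
R = 1011 + 66 = 1077; wraps to -971 = 10000110101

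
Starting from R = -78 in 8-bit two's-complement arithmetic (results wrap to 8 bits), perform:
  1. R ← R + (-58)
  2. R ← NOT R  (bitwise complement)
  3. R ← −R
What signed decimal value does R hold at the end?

Start: R = -78 = 10110010.
R = -78 + (-58) = -136; wraps to 120 = 01111000
R = NOT 01111000 = 10000111 = -121
R = −(-121) = 121 = 01111001

121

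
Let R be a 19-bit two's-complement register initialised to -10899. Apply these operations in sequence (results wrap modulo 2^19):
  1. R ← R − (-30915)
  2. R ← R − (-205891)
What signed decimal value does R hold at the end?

225907

Start: R = -10899 = 1111101010101101101.
R = -10899 − (-30915) = 20016 = 0000100111000110000
R = 20016 − (-205891) = 225907 = 0110111001001110011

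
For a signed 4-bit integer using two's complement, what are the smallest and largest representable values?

min = -8, max = 7

Minimum: −2^3 = -8.
Maximum: 2^3 − 1 = 7.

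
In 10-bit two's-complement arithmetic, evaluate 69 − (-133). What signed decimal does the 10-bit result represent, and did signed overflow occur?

69 → 0001000101
-133 → 1101111011
Subtract via negate-and-add: invert 1101111011 + 1 = 0010000101 (i.e. 133).
  0001000101
+ 0010000101
= 0011001010
Result 0011001010: MSB = 0 → value 202.
Both addends (after negating the subtrahend) are non-negative and so is the stored result: no signed overflow.

202; no overflow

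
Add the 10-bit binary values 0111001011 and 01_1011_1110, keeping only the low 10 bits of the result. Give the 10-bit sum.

1110001001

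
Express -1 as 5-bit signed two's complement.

|-1| = 1 = 00001 in 5 bits.
Invert the bits: 11110. Add 1: 11111.

11111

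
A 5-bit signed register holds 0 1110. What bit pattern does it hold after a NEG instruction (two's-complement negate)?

10010

Invert: 10001. Add 1: 10010.
Check: 01110 = 14, 10010 = -14.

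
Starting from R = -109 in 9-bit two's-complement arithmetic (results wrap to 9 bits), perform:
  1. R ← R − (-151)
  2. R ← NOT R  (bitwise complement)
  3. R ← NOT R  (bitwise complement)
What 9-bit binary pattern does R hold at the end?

Start: R = -109 = 110010011.
R = -109 − (-151) = 42 = 000101010
R = NOT 000101010 = 111010101 = -43
R = NOT 111010101 = 000101010 = 42

000101010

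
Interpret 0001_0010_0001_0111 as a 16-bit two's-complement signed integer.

4631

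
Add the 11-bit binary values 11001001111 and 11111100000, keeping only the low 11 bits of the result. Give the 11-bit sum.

11000101111

  11001001111
+ 11111100000
= 11000101111  (discard carry-out 1)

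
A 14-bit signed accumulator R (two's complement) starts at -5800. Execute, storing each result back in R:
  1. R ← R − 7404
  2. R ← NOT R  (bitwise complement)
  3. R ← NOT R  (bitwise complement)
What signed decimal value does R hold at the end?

3180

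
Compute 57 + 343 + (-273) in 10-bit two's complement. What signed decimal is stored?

57 + 343 = 400 (0110010000)
400 + (-273) = 127 (0001111111)

127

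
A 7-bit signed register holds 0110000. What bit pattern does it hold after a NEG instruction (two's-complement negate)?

Invert: 1001111. Add 1: 1010000.

1010000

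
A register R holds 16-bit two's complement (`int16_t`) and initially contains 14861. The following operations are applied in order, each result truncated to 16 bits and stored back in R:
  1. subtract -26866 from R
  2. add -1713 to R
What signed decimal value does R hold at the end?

-25522

Start: R = 14861 = 0011101000001101.
R = 14861 − (-26866) = 41727; wraps to -23809 = 1010001011111111
R = -23809 + (-1713) = -25522 = 1001110001001110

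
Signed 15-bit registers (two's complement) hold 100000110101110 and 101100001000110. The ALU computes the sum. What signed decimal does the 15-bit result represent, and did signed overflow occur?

100000110101110 = -15954 (signed)
101100001000110 = -10170 (signed)
  100000110101110
+ 101100001000110
= 001100111110100  (discard carry-out 1)
Result 001100111110100: MSB = 0 → value 6644.
Both addends are negative but the stored result is non-negative: signed overflow. The true value -15954 + (-10170) = -26124 lies outside [-16384, 16383].

6644; overflow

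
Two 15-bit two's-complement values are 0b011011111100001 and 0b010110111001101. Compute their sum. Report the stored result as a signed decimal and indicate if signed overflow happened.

-6738; overflow

0b011011111100001 → 011011111100001 = 14305 (signed)
0b010110111001101 → 010110111001101 = 11725 (signed)
  011011111100001
+ 010110111001101
= 110010110101110
Result 110010110101110: MSB = 1 → 26030 − 32768 = -6738.
Both addends are non-negative but the stored result is negative: signed overflow. The true value 14305 + 11725 = 26030 lies outside [-16384, 16383].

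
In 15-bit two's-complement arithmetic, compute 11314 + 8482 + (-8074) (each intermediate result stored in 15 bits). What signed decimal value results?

11722

11314 + 8482 = 19796 → wraps to -12972 (100110101010100)
-12972 + (-8074) = -21046 → wraps to 11722 (010110111001010)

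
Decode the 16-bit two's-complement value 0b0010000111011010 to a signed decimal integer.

8666

MSB is 0, so the value is non-negative: 0010000111011010 = 8666.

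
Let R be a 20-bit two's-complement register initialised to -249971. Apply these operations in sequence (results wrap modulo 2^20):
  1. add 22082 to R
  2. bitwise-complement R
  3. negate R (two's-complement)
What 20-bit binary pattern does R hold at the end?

Start: R = -249971 = 11000010111110001101.
R = -249971 + 22082 = -227889 = 11001000010111001111
R = NOT 11001000010111001111 = 00110111101000110000 = 227888
R = −(227888) = -227888 = 11001000010111010000

11001000010111010000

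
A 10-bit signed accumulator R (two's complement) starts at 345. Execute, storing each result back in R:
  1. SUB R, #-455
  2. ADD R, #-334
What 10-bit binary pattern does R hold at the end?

0111010010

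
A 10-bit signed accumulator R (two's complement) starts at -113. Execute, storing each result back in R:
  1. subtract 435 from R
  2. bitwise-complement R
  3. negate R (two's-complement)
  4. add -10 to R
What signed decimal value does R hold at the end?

467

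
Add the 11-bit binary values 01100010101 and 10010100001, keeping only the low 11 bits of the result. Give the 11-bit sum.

  01100010101
+ 10010100001
= 11110110110

11110110110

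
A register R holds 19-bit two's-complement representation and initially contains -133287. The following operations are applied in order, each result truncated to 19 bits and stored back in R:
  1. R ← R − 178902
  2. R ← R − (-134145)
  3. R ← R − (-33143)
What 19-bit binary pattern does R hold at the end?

1011100100111111011

Start: R = -133287 = 1011111011101011001.
R = -133287 − 178902 = -312189; wraps to 212099 = 0110011110010000011
R = 212099 − (-134145) = 346244; wraps to -178044 = 1010100100010000100
R = -178044 − (-33143) = -144901 = 1011100100111111011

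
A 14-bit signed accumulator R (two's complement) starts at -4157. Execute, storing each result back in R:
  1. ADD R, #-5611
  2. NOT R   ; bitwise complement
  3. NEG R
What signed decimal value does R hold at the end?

6617

Start: R = -4157 = 10111111000011.
R = -4157 + (-5611) = -9768; wraps to 6616 = 01100111011000
R = NOT 01100111011000 = 10011000100111 = -6617
R = −(-6617) = 6617 = 01100111011001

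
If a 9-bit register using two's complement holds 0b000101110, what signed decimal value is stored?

46

MSB is 0, so the value is non-negative: 000101110 = 46.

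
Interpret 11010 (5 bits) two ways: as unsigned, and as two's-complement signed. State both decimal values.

unsigned = 26, signed = -6

Unsigned: 11010 = 26.
Signed: MSB=1 → 26 − 32 = -6.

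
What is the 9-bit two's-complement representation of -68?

110111100

|-68| = 68 = 001000100 in 9 bits.
Invert the bits: 110111011. Add 1: 110111100.
Check: 110111100 reads as 444 − 512 = -68.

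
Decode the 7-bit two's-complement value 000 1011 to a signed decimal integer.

11

MSB is 0, so the value is non-negative: 0001011 = 11.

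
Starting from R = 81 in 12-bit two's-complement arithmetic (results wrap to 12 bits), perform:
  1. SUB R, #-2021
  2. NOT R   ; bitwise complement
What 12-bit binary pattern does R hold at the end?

011111001001

Start: R = 81 = 000001010001.
R = 81 − (-2021) = 2102; wraps to -1994 = 100000110110
R = NOT 100000110110 = 011111001001 = 1993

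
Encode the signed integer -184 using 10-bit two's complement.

1101001000

|-184| = 184 = 0010111000 in 10 bits.
Invert the bits: 1101000111. Add 1: 1101001000.
Check: 1101001000 reads as 840 − 1024 = -184.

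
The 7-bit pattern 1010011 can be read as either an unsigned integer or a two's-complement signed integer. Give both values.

unsigned = 83, signed = -45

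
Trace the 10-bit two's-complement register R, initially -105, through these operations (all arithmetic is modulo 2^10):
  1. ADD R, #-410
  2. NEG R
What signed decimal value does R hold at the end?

Start: R = -105 = 1110010111.
R = -105 + (-410) = -515; wraps to 509 = 0111111101
R = −(509) = -509 = 1000000011

-509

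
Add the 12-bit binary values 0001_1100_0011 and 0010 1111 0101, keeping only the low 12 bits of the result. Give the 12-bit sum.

010010111000

  000111000011
+ 001011110101
= 010010111000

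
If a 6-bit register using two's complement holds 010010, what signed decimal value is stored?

MSB is 0, so the value is non-negative: 010010 = 18.

18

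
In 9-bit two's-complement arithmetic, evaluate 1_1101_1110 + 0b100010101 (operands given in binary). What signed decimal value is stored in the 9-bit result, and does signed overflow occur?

1_1101_1110 → 111011110 = -34 (signed)
0b100010101 → 100010101 = -235 (signed)
  111011110
+ 100010101
= 011110011  (discard carry-out 1)
Result 011110011: MSB = 0 → value 243.
Both addends are negative but the stored result is non-negative: signed overflow. The true value -34 + (-235) = -269 lies outside [-256, 255].

243; overflow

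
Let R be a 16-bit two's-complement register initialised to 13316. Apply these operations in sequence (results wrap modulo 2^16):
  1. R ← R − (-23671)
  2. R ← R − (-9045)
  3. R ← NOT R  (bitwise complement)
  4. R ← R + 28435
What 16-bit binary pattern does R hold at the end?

Start: R = 13316 = 0011010000000100.
R = 13316 − (-23671) = 36987; wraps to -28549 = 1001000001111011
R = -28549 − (-9045) = -19504 = 1011001111010000
R = NOT 1011001111010000 = 0100110000101111 = 19503
R = 19503 + 28435 = 47938; wraps to -17598 = 1011101101000010

1011101101000010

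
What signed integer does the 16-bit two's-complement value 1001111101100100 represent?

-24732

MSB is 1, so the value is negative.
Unsigned reading: 40804. Subtract 2^16 = 65536: 40804 − 65536 = -24732.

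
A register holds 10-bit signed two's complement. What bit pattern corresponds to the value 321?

321 is non-negative, so write it directly in 10 bits: 0101000001.

0101000001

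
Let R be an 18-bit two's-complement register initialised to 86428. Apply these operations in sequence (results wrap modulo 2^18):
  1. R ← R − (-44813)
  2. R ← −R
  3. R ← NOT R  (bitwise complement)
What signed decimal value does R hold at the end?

Start: R = 86428 = 010101000110011100.
R = 86428 − (-44813) = 131241; wraps to -130903 = 100000000010101001
R = −(-130903) = 130903 = 011111111101010111
R = NOT 011111111101010111 = 100000000010101000 = -130904

-130904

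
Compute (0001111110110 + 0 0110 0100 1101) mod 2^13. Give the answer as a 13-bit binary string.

0101001000011

  0001111110110
+ 0011001001101
= 0101001000011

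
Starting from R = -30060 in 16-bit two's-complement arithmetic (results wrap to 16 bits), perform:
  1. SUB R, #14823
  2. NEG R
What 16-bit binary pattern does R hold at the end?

1010111101010011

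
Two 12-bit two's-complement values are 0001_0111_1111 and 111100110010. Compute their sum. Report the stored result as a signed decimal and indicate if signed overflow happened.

177; no overflow

0001_0111_1111 → 000101111111 = 383 (signed)
111100110010 = -206 (signed)
  000101111111
+ 111100110010
= 000010110001  (discard carry-out 1)
Result 000010110001: MSB = 0 → value 177.
Addends have opposite signs, so signed overflow cannot occur.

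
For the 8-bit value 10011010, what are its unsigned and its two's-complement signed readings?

unsigned = 154, signed = -102

Unsigned: 10011010 = 154.
Signed: MSB=1 → 154 − 256 = -102.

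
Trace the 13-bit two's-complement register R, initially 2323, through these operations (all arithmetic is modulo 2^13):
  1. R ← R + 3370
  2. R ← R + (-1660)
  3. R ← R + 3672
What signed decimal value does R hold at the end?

-487

Start: R = 2323 = 0100100010011.
R = 2323 + 3370 = 5693; wraps to -2499 = 1011000111101
R = -2499 + (-1660) = -4159; wraps to 4033 = 0111111000001
R = 4033 + 3672 = 7705; wraps to -487 = 1111000011001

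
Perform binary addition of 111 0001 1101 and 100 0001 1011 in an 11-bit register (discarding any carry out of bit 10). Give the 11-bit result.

  11100011101
+ 10000011011
= 01100111000  (discard carry-out 1)

01100111000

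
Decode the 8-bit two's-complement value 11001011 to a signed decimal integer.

MSB is 1, so the value is negative.
Invert: 00110100. Add 1: 00110101 = 53. So the value is −53.

-53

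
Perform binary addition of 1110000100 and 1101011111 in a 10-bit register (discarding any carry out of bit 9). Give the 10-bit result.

1011100011

  1110000100
+ 1101011111
= 1011100011  (discard carry-out 1)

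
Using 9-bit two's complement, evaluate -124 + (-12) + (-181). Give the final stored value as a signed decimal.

-124 + (-12) = -136 (101111000)
-136 + (-181) = -317 → wraps to 195 (011000011)

195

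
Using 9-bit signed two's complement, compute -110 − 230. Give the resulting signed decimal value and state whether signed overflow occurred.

172; overflow

-110 → 110010010
230 → 011100110
Subtract via negate-and-add: invert 011100110 + 1 = 100011010 (i.e. -230).
  110010010
+ 100011010
= 010101100  (discard carry-out 1)
Result 010101100: MSB = 0 → value 172.
Both addends (after negating the subtrahend) are negative but the stored result is non-negative: signed overflow. The true value -110 − 230 = -340 lies outside [-256, 255].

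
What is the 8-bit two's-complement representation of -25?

|-25| = 25 = 00011001 in 8 bits.
Invert the bits: 11100110. Add 1: 11100111.

11100111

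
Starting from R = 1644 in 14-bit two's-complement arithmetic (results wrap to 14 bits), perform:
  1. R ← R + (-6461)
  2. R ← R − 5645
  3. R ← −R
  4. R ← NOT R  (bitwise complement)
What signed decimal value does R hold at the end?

5921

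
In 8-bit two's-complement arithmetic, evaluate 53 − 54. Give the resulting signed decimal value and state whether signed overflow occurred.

53 → 00110101
54 → 00110110
Subtract via negate-and-add: invert 00110110 + 1 = 11001010 (i.e. -54).
  00110101
+ 11001010
= 11111111
Result 11111111: MSB = 1 → 255 − 256 = -1.
Addends (after negating the subtrahend) have opposite signs, so signed overflow cannot occur.

-1; no overflow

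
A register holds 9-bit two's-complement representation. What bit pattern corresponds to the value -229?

100011011

|-229| = 229 = 011100101 in 9 bits.
Invert the bits: 100011010. Add 1: 100011011.
Check: 100011011 reads as 283 − 512 = -229.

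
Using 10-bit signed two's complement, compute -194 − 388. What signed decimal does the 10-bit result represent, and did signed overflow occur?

-194 → 1100111110
388 → 0110000100
Subtract via negate-and-add: invert 0110000100 + 1 = 1001111100 (i.e. -388).
  1100111110
+ 1001111100
= 0110111010  (discard carry-out 1)
Result 0110111010: MSB = 0 → value 442.
Both addends (after negating the subtrahend) are negative but the stored result is non-negative: signed overflow. The true value -194 − 388 = -582 lies outside [-512, 511].

442; overflow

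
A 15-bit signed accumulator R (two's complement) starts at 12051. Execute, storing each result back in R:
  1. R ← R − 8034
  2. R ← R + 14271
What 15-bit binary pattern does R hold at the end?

Start: R = 12051 = 010111100010011.
R = 12051 − 8034 = 4017 = 000111110110001
R = 4017 + 14271 = 18288; wraps to -14480 = 100011101110000

100011101110000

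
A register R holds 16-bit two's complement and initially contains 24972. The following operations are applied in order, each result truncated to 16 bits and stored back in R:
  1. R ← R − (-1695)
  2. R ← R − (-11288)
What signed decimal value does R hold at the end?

-27581

Start: R = 24972 = 0110000110001100.
R = 24972 − (-1695) = 26667 = 0110100000101011
R = 26667 − (-11288) = 37955; wraps to -27581 = 1001010001000011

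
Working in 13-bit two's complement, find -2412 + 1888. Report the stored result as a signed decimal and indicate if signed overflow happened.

-524; no overflow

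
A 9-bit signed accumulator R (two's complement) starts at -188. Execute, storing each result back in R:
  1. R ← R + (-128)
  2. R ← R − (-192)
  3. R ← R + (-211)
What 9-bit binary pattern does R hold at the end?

010110001

Start: R = -188 = 101000100.
R = -188 + (-128) = -316; wraps to 196 = 011000100
R = 196 − (-192) = 388; wraps to -124 = 110000100
R = -124 + (-211) = -335; wraps to 177 = 010110001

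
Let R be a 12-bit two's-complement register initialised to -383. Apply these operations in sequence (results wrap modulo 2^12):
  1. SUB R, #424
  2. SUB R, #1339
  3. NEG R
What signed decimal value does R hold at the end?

Start: R = -383 = 111010000001.
R = -383 − 424 = -807 = 110011011001
R = -807 − 1339 = -2146; wraps to 1950 = 011110011110
R = −(1950) = -1950 = 100001100010

-1950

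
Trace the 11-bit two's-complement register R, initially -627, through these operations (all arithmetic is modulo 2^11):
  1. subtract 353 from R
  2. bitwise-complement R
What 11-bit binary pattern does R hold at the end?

Start: R = -627 = 10110001101.
R = -627 − 353 = -980 = 10000101100
R = NOT 10000101100 = 01111010011 = 979

01111010011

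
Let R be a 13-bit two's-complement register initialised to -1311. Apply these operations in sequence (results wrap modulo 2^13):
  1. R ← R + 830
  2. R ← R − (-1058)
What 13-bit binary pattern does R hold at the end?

Start: R = -1311 = 1101011100001.
R = -1311 + 830 = -481 = 1111000011111
R = -481 − (-1058) = 577 = 0001001000001

0001001000001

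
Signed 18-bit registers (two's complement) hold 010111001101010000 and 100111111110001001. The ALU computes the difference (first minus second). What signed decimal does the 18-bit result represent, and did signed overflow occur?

010111001101010000 = 95056 (signed)
100111111110001001 = -98423 (signed)
Subtract via negate-and-add: invert 100111111110001001 + 1 = 011000000001110111 (i.e. 98423).
  010111001101010000
+ 011000000001110111
= 101111001111000111
Result 101111001111000111: MSB = 1 → 193479 − 262144 = -68665.
Both addends (after negating the subtrahend) are non-negative but the stored result is negative: signed overflow. The true value 95056 − (-98423) = 193479 lies outside [-131072, 131071].

-68665; overflow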